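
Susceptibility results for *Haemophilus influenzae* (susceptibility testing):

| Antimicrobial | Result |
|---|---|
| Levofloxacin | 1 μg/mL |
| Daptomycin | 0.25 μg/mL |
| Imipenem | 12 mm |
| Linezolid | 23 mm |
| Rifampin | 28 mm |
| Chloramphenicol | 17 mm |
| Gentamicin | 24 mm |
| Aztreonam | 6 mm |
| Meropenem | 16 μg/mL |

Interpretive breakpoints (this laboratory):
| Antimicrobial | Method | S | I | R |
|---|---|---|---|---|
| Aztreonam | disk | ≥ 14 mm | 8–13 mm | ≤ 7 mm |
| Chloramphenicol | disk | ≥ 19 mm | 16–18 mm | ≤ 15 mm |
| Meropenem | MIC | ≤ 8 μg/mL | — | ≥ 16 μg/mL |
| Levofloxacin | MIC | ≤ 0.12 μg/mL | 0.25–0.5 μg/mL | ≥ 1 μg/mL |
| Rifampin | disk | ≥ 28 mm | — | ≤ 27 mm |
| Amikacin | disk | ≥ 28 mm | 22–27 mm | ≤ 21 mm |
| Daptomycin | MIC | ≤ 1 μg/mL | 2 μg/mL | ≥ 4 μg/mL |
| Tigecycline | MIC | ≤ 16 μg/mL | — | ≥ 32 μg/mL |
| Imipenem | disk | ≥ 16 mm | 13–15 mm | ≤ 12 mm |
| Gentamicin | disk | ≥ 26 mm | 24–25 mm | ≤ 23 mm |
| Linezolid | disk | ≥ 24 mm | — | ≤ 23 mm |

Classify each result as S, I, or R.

Levofloxacin: 1 μg/mL is ≥ 1 μg/mL → resistant
Daptomycin 0.25 μg/mL: ≤ 1 μg/mL — Susceptible
Imipenem (12 mm) ≤ 12 mm — Resistant
Linezolid: 23 mm is ≤ 23 mm — R
Rifampin (28 mm) ≥ 28 mm ⇒ susceptible
Chloramphenicol (17 mm) in 16–18 mm → intermediate
Gentamicin 24 mm: in 24–25 mm — intermediate
Aztreonam (6 mm) ≤ 7 mm — resistant
Meropenem: 16 μg/mL is ≥ 16 μg/mL — Resistant

R, S, R, R, S, I, I, R, R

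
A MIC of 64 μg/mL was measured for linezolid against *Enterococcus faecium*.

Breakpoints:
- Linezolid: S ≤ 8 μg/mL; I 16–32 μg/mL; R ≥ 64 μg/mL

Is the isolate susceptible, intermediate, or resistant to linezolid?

R

Linezolid: 64 μg/mL is ≥ 64 μg/mL — resistant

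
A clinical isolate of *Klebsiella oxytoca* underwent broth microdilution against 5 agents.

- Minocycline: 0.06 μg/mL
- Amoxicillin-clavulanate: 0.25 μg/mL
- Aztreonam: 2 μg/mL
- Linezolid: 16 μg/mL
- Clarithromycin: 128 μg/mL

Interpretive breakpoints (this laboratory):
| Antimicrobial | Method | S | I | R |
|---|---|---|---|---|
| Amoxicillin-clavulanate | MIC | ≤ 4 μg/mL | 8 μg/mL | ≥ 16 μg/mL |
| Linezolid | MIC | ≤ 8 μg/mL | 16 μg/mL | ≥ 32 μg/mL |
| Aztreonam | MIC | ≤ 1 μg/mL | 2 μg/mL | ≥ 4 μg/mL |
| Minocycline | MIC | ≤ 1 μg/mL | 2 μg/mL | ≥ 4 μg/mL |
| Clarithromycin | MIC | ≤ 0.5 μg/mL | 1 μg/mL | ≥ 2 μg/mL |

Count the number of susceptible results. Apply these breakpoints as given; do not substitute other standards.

Minocycline 0.06 μg/mL: ≤ 1 μg/mL ⇒ S
Amoxicillin-clavulanate 0.25 μg/mL: ≤ 4 μg/mL — Susceptible
Aztreonam (2 μg/mL) = 2 μg/mL ⇒ Intermediate
Linezolid: 16 μg/mL is = 16 μg/mL ⇒ I
Clarithromycin 128 μg/mL: ≥ 2 μg/mL → resistant
Susceptible: 2

2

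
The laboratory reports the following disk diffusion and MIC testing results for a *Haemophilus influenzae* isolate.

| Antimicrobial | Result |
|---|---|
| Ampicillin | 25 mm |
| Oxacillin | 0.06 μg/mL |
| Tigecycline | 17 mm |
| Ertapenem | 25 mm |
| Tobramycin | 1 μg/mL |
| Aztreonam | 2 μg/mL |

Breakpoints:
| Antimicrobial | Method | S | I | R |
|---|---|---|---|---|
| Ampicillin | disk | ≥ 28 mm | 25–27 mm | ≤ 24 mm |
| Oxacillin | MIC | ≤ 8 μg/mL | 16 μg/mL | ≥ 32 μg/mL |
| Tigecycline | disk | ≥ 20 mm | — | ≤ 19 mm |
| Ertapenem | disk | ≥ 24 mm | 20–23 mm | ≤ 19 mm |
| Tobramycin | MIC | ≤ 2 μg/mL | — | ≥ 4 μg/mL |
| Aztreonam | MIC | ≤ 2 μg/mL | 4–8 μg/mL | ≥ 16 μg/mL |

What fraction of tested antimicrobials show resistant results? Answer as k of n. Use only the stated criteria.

1 of 6

Ampicillin: 25 mm is in 25–27 mm ⇒ intermediate
Oxacillin: 0.06 μg/mL is ≤ 8 μg/mL → susceptible
Tigecycline: 17 mm is ≤ 19 mm — Resistant
Ertapenem (25 mm) ≥ 24 mm — S
Tobramycin 1 μg/mL: ≤ 2 μg/mL — susceptible
Aztreonam 2 μg/mL: ≤ 2 μg/mL → Susceptible
Resistant: 1/6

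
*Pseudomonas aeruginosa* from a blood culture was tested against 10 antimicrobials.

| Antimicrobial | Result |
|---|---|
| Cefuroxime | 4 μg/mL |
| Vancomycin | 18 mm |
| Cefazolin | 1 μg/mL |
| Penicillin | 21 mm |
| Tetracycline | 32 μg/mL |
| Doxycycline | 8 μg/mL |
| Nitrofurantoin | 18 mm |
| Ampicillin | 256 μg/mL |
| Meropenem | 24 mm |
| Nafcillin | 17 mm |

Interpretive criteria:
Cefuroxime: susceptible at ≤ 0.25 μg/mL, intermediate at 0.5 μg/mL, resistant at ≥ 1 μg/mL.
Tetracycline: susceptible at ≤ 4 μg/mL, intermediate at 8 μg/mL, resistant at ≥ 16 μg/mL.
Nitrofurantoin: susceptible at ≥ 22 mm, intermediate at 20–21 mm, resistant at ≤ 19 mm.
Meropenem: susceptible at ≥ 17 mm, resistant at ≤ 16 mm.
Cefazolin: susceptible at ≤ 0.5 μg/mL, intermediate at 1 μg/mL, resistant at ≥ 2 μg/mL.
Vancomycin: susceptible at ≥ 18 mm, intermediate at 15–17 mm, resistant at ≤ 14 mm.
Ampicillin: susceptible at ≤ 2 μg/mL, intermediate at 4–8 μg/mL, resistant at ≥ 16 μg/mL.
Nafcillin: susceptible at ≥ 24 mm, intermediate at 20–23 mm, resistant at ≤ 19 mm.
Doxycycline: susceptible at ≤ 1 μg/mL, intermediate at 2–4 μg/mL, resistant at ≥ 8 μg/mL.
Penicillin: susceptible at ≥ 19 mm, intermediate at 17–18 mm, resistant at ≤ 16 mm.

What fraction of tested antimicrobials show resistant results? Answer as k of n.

Cefuroxime: 4 μg/mL is ≥ 1 μg/mL — Resistant
Vancomycin 18 mm: ≥ 18 mm ⇒ S
Cefazolin 1 μg/mL: = 1 μg/mL → Intermediate
Penicillin: 21 mm is ≥ 19 mm → susceptible
Tetracycline (32 μg/mL) ≥ 16 μg/mL — resistant
Doxycycline: 8 μg/mL is ≥ 8 μg/mL ⇒ resistant
Nitrofurantoin: 18 mm is ≤ 19 mm ⇒ Resistant
Ampicillin (256 μg/mL) ≥ 16 μg/mL — resistant
Meropenem (24 mm) ≥ 17 mm ⇒ S
Nafcillin (17 mm) ≤ 19 mm ⇒ R
Resistant: 6/10

6 of 10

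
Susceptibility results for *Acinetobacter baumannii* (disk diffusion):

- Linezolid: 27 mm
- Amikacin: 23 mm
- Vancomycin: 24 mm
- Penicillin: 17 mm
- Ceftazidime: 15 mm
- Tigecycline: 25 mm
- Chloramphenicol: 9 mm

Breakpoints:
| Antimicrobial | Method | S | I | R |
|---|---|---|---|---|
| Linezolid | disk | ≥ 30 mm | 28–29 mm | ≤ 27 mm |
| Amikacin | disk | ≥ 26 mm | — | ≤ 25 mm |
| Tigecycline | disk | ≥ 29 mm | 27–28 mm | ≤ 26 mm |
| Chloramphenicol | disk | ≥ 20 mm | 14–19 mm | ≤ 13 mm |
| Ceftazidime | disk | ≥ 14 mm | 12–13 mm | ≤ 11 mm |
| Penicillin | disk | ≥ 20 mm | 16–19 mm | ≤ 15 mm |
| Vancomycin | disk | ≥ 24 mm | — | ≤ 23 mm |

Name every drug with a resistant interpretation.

linezolid, amikacin, tigecycline, chloramphenicol

Linezolid: 27 mm is ≤ 27 mm ⇒ R
Amikacin: 23 mm is ≤ 25 mm ⇒ Resistant
Vancomycin: 24 mm is ≥ 24 mm — S
Penicillin 17 mm: in 16–19 mm → I
Ceftazidime: 15 mm is ≥ 14 mm ⇒ Susceptible
Tigecycline: 25 mm is ≤ 26 mm ⇒ resistant
Chloramphenicol (9 mm) ≤ 13 mm — resistant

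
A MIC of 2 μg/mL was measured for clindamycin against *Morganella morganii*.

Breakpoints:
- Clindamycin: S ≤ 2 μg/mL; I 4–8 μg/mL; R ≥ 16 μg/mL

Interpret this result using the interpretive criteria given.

Clindamycin: 2 μg/mL is ≤ 2 μg/mL → susceptible

Susceptible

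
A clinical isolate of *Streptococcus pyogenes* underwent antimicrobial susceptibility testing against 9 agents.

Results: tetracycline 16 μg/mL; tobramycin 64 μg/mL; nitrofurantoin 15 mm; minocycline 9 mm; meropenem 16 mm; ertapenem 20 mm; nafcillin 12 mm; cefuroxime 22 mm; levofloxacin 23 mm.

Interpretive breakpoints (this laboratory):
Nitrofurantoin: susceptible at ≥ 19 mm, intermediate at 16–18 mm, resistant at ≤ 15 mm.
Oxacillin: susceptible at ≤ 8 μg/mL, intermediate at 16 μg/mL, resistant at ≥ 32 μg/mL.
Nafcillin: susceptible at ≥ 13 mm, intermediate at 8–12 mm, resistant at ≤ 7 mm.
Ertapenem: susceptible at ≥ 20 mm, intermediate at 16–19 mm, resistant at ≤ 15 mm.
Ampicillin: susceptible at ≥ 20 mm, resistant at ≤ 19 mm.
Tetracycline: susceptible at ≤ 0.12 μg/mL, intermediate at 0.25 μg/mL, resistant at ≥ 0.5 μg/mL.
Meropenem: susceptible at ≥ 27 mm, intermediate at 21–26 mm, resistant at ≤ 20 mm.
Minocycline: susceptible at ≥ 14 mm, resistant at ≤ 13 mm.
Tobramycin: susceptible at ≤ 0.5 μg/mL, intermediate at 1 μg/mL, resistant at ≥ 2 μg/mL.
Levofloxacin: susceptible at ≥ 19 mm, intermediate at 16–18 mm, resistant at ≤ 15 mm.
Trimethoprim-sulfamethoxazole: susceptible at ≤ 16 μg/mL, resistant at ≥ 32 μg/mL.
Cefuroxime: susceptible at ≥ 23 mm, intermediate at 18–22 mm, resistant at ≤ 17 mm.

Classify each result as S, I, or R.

Tetracycline: 16 μg/mL is ≥ 0.5 μg/mL ⇒ Resistant
Tobramycin 64 μg/mL: ≥ 2 μg/mL ⇒ Resistant
Nitrofurantoin: 15 mm is ≤ 15 mm — R
Minocycline 9 mm: ≤ 13 mm ⇒ resistant
Meropenem (16 mm) ≤ 20 mm — resistant
Ertapenem: 20 mm is ≥ 20 mm ⇒ susceptible
Nafcillin: 12 mm is in 8–12 mm ⇒ Intermediate
Cefuroxime 22 mm: in 18–22 mm → intermediate
Levofloxacin 23 mm: ≥ 19 mm → S

R, R, R, R, R, S, I, I, S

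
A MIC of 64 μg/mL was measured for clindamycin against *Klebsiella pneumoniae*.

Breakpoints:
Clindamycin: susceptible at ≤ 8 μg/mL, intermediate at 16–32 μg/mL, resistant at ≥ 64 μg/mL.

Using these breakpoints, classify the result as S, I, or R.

Resistant

Clindamycin: 64 μg/mL is ≥ 64 μg/mL → resistant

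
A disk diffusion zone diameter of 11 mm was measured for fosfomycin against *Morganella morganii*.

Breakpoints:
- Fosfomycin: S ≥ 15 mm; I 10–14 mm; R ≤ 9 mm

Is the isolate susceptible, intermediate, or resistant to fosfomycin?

Fosfomycin (11 mm) in 10–14 mm → Intermediate

I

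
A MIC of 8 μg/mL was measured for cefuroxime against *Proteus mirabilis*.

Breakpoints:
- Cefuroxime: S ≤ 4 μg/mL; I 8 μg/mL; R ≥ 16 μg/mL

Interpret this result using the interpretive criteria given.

I

Cefuroxime: 8 μg/mL is = 8 μg/mL → intermediate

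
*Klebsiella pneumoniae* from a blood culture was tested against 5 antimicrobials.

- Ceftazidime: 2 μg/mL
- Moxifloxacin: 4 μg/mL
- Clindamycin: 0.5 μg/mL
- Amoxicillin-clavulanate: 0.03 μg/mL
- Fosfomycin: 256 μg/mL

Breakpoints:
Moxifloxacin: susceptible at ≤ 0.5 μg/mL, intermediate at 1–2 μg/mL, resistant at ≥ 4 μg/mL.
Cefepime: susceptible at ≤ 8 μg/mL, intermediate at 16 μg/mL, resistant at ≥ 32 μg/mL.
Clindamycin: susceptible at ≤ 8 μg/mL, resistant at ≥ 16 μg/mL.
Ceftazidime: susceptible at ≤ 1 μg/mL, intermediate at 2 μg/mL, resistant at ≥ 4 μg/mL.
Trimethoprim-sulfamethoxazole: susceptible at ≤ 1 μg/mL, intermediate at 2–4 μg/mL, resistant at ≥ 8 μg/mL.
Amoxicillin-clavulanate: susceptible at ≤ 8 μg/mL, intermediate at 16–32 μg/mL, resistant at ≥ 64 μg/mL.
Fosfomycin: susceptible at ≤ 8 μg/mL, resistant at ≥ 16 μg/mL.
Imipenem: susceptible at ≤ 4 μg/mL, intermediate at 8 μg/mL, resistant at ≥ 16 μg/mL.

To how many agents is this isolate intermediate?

1

Ceftazidime: 2 μg/mL is = 2 μg/mL — I
Moxifloxacin 4 μg/mL: ≥ 4 μg/mL → Resistant
Clindamycin: 0.5 μg/mL is ≤ 8 μg/mL → Susceptible
Amoxicillin-clavulanate: 0.03 μg/mL is ≤ 8 μg/mL ⇒ S
Fosfomycin (256 μg/mL) ≥ 16 μg/mL — R
Intermediate: 1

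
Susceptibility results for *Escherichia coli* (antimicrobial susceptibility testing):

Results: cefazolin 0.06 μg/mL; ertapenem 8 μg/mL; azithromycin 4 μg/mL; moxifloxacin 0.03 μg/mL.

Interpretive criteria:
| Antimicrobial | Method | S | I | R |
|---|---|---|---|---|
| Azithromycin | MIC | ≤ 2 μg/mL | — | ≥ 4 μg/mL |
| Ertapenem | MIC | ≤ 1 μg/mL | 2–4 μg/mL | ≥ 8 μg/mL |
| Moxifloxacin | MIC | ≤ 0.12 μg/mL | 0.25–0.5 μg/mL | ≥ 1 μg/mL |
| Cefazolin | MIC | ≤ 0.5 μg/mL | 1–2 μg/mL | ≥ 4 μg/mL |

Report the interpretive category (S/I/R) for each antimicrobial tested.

Cefazolin (0.06 μg/mL) ≤ 0.5 μg/mL ⇒ Susceptible
Ertapenem 8 μg/mL: ≥ 8 μg/mL — resistant
Azithromycin: 4 μg/mL is ≥ 4 μg/mL — Resistant
Moxifloxacin: 0.03 μg/mL is ≤ 0.12 μg/mL ⇒ Susceptible

S, R, R, S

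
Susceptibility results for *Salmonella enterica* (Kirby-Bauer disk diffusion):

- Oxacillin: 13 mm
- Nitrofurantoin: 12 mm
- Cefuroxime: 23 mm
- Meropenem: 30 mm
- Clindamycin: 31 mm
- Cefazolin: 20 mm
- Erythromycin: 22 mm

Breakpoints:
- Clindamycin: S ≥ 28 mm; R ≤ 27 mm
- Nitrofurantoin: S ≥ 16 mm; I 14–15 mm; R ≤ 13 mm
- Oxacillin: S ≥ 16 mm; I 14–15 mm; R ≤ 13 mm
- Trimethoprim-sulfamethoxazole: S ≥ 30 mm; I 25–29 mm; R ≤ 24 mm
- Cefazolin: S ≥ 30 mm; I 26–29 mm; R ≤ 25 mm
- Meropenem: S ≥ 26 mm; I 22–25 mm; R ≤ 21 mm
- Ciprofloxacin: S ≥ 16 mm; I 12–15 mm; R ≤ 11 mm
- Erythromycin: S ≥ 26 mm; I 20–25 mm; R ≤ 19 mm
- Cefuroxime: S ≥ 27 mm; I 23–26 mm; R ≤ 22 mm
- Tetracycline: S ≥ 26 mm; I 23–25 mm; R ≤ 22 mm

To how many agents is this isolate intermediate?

Oxacillin (13 mm) ≤ 13 mm — Resistant
Nitrofurantoin 12 mm: ≤ 13 mm → resistant
Cefuroxime 23 mm: in 23–26 mm ⇒ Intermediate
Meropenem 30 mm: ≥ 26 mm → S
Clindamycin 31 mm: ≥ 28 mm ⇒ susceptible
Cefazolin: 20 mm is ≤ 25 mm → resistant
Erythromycin (22 mm) in 20–25 mm — I
Intermediate: 2

2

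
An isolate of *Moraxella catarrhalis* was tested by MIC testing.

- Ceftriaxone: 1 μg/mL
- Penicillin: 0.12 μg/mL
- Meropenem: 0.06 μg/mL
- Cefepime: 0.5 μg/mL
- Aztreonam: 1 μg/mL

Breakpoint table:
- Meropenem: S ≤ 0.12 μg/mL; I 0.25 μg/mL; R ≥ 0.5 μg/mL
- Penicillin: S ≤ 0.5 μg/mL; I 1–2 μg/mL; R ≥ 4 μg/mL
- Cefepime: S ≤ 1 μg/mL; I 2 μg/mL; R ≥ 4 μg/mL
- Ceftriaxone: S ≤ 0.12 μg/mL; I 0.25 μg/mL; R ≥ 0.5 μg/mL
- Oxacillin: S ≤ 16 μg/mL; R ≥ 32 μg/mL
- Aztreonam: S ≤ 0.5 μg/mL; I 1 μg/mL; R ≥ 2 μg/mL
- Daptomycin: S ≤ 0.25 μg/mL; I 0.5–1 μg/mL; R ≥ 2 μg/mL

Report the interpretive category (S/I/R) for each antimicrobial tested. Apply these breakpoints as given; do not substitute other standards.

Ceftriaxone: 1 μg/mL is ≥ 0.5 μg/mL ⇒ resistant
Penicillin 0.12 μg/mL: ≤ 0.5 μg/mL — S
Meropenem: 0.06 μg/mL is ≤ 0.12 μg/mL ⇒ susceptible
Cefepime (0.5 μg/mL) ≤ 1 μg/mL — susceptible
Aztreonam: 1 μg/mL is = 1 μg/mL → I

R, S, S, S, I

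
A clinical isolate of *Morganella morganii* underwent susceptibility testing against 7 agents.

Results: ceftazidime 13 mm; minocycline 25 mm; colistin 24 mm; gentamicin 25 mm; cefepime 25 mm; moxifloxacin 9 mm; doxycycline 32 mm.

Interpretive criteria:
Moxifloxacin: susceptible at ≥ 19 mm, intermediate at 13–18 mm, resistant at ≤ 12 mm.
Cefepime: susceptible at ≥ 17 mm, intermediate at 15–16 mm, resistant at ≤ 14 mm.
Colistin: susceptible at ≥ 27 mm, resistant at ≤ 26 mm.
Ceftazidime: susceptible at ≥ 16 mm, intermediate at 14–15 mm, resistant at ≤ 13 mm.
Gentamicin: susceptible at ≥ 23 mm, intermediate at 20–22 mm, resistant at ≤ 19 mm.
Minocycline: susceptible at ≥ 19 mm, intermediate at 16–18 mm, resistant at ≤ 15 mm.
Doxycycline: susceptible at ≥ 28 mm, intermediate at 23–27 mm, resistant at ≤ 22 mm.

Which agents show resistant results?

Ceftazidime 13 mm: ≤ 13 mm → resistant
Minocycline 25 mm: ≥ 19 mm ⇒ Susceptible
Colistin 24 mm: ≤ 26 mm — Resistant
Gentamicin: 25 mm is ≥ 23 mm ⇒ S
Cefepime 25 mm: ≥ 17 mm → S
Moxifloxacin: 9 mm is ≤ 12 mm ⇒ R
Doxycycline (32 mm) ≥ 28 mm ⇒ S

ceftazidime, colistin, moxifloxacin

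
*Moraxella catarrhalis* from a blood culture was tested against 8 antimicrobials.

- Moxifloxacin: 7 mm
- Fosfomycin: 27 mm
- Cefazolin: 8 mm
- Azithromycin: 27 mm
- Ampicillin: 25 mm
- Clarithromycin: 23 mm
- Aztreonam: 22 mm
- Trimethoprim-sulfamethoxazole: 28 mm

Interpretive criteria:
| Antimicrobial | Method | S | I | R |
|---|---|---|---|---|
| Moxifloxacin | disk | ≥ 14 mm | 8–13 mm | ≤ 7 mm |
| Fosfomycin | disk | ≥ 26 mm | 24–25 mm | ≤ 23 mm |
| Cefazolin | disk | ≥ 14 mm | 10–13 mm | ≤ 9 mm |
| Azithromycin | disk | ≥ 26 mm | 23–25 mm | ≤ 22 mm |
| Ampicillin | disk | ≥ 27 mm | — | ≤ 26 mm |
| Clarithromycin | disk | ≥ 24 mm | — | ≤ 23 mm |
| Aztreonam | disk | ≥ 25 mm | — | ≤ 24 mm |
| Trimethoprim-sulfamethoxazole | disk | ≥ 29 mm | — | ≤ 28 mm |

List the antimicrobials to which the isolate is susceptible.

Moxifloxacin 7 mm: ≤ 7 mm — R
Fosfomycin 27 mm: ≥ 26 mm — S
Cefazolin (8 mm) ≤ 9 mm — Resistant
Azithromycin: 27 mm is ≥ 26 mm ⇒ Susceptible
Ampicillin (25 mm) ≤ 26 mm → resistant
Clarithromycin 23 mm: ≤ 23 mm — Resistant
Aztreonam (22 mm) ≤ 24 mm — R
Trimethoprim-sulfamethoxazole: 28 mm is ≤ 28 mm ⇒ resistant

fosfomycin, azithromycin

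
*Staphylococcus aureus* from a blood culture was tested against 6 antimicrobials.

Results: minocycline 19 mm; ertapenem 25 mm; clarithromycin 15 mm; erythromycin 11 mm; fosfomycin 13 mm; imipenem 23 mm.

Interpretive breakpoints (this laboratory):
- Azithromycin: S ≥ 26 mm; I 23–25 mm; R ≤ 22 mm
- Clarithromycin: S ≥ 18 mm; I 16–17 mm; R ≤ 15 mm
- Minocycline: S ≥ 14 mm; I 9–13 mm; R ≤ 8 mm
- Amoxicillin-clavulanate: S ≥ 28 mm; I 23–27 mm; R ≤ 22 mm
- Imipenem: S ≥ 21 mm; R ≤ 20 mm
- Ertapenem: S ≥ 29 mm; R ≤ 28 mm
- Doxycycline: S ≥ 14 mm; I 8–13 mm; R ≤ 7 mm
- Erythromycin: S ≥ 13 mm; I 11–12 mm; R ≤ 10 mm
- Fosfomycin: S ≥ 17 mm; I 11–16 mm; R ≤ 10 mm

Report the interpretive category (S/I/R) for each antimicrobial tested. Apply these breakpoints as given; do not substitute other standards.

S, R, R, I, I, S

Minocycline: 19 mm is ≥ 14 mm ⇒ Susceptible
Ertapenem 25 mm: ≤ 28 mm — R
Clarithromycin 15 mm: ≤ 15 mm → resistant
Erythromycin: 11 mm is in 11–12 mm ⇒ I
Fosfomycin 13 mm: in 11–16 mm — intermediate
Imipenem (23 mm) ≥ 21 mm → S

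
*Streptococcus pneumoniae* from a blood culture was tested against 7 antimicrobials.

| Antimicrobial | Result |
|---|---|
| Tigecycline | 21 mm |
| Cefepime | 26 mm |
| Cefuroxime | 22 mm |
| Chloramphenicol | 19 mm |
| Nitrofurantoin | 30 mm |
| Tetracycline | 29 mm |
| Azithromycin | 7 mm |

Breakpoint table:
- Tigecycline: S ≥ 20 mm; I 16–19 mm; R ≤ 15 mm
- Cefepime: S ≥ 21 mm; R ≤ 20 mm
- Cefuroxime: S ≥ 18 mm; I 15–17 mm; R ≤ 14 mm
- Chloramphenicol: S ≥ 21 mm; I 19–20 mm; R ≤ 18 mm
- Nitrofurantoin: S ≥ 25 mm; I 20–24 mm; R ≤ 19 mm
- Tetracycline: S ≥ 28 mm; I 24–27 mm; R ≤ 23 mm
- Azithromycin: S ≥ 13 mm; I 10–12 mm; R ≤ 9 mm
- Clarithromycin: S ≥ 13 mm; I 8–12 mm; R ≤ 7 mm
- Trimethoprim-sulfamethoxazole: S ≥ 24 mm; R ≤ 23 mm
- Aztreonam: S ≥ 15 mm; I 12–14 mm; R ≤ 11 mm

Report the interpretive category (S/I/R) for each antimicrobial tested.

S, S, S, I, S, S, R

Tigecycline 21 mm: ≥ 20 mm → Susceptible
Cefepime 26 mm: ≥ 21 mm — S
Cefuroxime (22 mm) ≥ 18 mm ⇒ Susceptible
Chloramphenicol: 19 mm is in 19–20 mm ⇒ Intermediate
Nitrofurantoin: 30 mm is ≥ 25 mm — susceptible
Tetracycline 29 mm: ≥ 28 mm → Susceptible
Azithromycin: 7 mm is ≤ 9 mm → R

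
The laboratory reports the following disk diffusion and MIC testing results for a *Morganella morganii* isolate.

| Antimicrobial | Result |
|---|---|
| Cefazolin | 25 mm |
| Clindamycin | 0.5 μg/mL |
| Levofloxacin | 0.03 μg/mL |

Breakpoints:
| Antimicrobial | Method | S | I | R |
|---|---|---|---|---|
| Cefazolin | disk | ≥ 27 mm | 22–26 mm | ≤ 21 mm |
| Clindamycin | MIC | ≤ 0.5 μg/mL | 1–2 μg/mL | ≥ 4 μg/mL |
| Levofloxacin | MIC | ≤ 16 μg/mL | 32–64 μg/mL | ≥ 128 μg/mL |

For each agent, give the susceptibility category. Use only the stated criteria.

Cefazolin (25 mm) in 22–26 mm → intermediate
Clindamycin 0.5 μg/mL: ≤ 0.5 μg/mL — Susceptible
Levofloxacin 0.03 μg/mL: ≤ 16 μg/mL — S

I, S, S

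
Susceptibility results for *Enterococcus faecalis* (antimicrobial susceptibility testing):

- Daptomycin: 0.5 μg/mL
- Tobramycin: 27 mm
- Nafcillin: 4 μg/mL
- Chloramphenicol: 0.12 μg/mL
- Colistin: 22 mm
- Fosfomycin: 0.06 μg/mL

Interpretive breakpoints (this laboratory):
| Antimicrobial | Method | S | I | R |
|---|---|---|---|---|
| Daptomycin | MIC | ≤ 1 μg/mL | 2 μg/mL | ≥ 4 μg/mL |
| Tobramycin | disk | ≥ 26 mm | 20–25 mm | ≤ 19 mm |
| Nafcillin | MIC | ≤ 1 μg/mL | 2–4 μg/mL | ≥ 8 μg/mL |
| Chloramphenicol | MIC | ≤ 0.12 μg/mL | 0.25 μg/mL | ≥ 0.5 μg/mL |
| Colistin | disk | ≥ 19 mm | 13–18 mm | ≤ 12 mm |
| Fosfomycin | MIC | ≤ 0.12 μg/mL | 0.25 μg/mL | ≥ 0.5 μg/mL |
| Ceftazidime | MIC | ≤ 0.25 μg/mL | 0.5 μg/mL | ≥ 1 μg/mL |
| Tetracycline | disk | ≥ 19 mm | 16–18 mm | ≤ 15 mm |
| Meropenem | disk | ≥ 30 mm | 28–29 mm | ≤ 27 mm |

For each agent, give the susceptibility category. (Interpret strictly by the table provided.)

S, S, I, S, S, S

Daptomycin 0.5 μg/mL: ≤ 1 μg/mL → susceptible
Tobramycin (27 mm) ≥ 26 mm — S
Nafcillin (4 μg/mL) in 2–4 μg/mL ⇒ intermediate
Chloramphenicol (0.12 μg/mL) ≤ 0.12 μg/mL ⇒ Susceptible
Colistin: 22 mm is ≥ 19 mm — susceptible
Fosfomycin: 0.06 μg/mL is ≤ 0.12 μg/mL — Susceptible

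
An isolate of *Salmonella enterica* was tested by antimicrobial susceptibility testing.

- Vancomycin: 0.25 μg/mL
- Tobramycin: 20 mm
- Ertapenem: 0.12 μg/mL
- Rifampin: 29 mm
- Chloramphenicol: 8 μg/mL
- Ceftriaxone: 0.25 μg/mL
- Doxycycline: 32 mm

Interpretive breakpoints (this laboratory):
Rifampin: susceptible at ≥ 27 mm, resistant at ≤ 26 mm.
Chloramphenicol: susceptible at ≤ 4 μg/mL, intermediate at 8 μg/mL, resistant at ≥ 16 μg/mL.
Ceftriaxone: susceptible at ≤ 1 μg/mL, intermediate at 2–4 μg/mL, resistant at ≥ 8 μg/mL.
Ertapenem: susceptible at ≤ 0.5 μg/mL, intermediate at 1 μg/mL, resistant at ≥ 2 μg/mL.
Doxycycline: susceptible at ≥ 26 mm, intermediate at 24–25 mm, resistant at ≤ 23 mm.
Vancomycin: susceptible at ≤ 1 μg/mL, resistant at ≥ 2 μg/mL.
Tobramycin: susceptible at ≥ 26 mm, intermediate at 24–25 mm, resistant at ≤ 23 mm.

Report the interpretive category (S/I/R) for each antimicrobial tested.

S, R, S, S, I, S, S

Vancomycin 0.25 μg/mL: ≤ 1 μg/mL → susceptible
Tobramycin: 20 mm is ≤ 23 mm — Resistant
Ertapenem (0.12 μg/mL) ≤ 0.5 μg/mL ⇒ S
Rifampin 29 mm: ≥ 27 mm ⇒ susceptible
Chloramphenicol: 8 μg/mL is = 8 μg/mL → intermediate
Ceftriaxone: 0.25 μg/mL is ≤ 1 μg/mL → susceptible
Doxycycline (32 mm) ≥ 26 mm → S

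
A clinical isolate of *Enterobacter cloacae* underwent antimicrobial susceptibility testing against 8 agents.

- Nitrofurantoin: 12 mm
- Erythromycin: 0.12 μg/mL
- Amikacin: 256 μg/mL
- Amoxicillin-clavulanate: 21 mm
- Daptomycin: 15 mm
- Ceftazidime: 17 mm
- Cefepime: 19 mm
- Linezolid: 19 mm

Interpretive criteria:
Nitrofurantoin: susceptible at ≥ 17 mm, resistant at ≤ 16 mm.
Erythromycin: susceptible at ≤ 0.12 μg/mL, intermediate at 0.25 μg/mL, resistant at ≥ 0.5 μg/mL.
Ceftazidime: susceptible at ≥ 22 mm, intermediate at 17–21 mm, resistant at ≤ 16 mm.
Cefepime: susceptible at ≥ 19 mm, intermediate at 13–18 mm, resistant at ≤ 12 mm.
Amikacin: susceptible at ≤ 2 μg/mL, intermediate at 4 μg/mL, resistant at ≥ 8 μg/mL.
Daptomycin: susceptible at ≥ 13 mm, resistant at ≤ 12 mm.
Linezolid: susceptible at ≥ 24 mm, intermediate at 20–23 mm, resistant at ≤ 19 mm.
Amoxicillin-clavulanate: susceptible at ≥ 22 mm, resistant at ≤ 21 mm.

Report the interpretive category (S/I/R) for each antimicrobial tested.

R, S, R, R, S, I, S, R

Nitrofurantoin: 12 mm is ≤ 16 mm — resistant
Erythromycin 0.12 μg/mL: ≤ 0.12 μg/mL — Susceptible
Amikacin (256 μg/mL) ≥ 8 μg/mL ⇒ resistant
Amoxicillin-clavulanate (21 mm) ≤ 21 mm → resistant
Daptomycin 15 mm: ≥ 13 mm ⇒ Susceptible
Ceftazidime: 17 mm is in 17–21 mm ⇒ I
Cefepime (19 mm) ≥ 19 mm ⇒ susceptible
Linezolid (19 mm) ≤ 19 mm ⇒ R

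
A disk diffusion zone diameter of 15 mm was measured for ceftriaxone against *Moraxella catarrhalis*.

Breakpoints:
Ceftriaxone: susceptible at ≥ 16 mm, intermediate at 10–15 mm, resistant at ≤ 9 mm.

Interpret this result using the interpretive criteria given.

Ceftriaxone 15 mm: in 10–15 mm — intermediate

I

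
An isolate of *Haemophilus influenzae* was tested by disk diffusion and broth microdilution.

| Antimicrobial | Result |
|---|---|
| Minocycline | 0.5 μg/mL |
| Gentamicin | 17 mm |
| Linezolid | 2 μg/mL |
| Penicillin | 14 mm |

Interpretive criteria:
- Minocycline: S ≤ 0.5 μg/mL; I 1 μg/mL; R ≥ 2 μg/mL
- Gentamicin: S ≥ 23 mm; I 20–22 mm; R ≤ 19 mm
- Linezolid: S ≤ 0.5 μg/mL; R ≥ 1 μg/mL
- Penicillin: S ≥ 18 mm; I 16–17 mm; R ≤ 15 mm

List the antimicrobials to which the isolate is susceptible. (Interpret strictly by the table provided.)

Minocycline 0.5 μg/mL: ≤ 0.5 μg/mL ⇒ Susceptible
Gentamicin: 17 mm is ≤ 19 mm — Resistant
Linezolid (2 μg/mL) ≥ 1 μg/mL ⇒ R
Penicillin 14 mm: ≤ 15 mm ⇒ Resistant

minocycline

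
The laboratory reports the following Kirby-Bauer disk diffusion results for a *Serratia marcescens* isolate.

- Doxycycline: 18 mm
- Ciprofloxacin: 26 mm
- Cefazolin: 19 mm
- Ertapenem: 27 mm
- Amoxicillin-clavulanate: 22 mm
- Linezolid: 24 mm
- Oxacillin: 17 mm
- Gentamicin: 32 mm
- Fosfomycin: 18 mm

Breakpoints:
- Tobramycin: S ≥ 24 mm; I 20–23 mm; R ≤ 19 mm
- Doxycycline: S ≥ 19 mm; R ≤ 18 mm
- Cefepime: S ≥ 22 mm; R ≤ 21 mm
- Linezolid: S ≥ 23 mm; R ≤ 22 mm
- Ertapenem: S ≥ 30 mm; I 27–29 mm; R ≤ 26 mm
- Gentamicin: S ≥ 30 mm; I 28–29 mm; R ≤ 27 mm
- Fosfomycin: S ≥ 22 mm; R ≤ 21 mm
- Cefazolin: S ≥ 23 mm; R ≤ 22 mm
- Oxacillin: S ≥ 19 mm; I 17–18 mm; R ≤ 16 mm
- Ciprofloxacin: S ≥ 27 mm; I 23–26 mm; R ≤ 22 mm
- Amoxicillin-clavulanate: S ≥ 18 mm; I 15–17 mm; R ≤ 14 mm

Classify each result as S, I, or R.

Doxycycline: 18 mm is ≤ 18 mm → Resistant
Ciprofloxacin: 26 mm is in 23–26 mm → I
Cefazolin 19 mm: ≤ 22 mm — resistant
Ertapenem 27 mm: in 27–29 mm — intermediate
Amoxicillin-clavulanate 22 mm: ≥ 18 mm — Susceptible
Linezolid: 24 mm is ≥ 23 mm — Susceptible
Oxacillin (17 mm) in 17–18 mm → Intermediate
Gentamicin 32 mm: ≥ 30 mm → susceptible
Fosfomycin (18 mm) ≤ 21 mm — R

R, I, R, I, S, S, I, S, R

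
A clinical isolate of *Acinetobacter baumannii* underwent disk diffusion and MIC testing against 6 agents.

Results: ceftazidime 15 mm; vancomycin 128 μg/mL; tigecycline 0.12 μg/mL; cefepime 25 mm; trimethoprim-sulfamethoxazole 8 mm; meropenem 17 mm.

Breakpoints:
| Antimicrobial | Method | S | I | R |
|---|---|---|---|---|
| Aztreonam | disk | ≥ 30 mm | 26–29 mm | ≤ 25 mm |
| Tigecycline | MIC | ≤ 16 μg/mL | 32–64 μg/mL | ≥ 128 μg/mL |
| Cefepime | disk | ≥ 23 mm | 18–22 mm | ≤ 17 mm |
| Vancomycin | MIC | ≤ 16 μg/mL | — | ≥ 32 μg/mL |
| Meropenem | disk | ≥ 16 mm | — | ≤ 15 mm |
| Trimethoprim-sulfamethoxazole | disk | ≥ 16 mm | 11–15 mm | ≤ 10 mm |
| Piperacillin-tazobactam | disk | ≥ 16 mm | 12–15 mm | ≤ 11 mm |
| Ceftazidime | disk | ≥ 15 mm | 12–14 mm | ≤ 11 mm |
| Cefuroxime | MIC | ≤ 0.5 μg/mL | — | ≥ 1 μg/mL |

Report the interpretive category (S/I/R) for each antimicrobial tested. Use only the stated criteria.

Ceftazidime 15 mm: ≥ 15 mm — susceptible
Vancomycin: 128 μg/mL is ≥ 32 μg/mL ⇒ R
Tigecycline (0.12 μg/mL) ≤ 16 μg/mL ⇒ Susceptible
Cefepime 25 mm: ≥ 23 mm — Susceptible
Trimethoprim-sulfamethoxazole: 8 mm is ≤ 10 mm ⇒ Resistant
Meropenem: 17 mm is ≥ 16 mm — S

S, R, S, S, R, S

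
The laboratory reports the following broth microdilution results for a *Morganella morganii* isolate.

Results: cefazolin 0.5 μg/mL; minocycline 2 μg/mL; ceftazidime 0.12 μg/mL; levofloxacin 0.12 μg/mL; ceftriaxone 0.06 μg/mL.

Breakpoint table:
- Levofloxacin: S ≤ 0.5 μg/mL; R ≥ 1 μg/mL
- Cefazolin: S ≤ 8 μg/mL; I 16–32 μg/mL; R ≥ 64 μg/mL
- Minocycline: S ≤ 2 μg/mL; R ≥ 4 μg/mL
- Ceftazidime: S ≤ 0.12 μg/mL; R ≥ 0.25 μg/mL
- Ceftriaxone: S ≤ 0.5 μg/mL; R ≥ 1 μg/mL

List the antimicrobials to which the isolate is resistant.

none

Cefazolin: 0.5 μg/mL is ≤ 8 μg/mL ⇒ susceptible
Minocycline (2 μg/mL) ≤ 2 μg/mL — S
Ceftazidime 0.12 μg/mL: ≤ 0.12 μg/mL — Susceptible
Levofloxacin 0.12 μg/mL: ≤ 0.5 μg/mL — S
Ceftriaxone 0.06 μg/mL: ≤ 0.5 μg/mL ⇒ Susceptible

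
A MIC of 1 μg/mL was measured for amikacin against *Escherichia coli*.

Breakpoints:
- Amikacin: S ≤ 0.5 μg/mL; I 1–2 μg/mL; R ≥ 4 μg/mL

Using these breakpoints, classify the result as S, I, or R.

I

Amikacin 1 μg/mL: in 1–2 μg/mL ⇒ I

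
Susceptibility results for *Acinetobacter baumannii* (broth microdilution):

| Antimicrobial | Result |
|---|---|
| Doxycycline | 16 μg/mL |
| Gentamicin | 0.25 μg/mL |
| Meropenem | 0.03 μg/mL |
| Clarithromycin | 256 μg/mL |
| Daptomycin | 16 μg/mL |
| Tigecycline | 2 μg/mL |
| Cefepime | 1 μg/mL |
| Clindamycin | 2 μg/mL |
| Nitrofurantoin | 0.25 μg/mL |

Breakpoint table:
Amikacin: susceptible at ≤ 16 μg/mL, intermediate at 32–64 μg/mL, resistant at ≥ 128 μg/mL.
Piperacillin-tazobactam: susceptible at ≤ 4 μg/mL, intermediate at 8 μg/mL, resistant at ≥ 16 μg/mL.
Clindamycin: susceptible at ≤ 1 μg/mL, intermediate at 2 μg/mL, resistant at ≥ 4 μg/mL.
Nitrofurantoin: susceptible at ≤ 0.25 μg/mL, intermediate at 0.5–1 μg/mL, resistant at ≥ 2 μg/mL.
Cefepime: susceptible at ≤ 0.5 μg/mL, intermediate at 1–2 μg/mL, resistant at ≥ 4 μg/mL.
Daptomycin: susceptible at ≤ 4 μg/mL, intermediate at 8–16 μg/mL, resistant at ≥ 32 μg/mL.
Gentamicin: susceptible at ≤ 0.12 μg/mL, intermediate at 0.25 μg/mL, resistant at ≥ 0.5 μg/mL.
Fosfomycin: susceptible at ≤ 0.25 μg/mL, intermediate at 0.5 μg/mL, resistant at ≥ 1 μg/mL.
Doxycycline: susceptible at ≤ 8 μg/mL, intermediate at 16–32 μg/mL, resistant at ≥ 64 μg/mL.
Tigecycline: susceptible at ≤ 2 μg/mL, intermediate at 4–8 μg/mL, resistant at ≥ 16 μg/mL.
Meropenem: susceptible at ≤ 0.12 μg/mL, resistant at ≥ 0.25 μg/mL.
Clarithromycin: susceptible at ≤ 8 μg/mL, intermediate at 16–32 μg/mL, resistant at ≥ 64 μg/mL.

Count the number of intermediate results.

5

Doxycycline: 16 μg/mL is in 16–32 μg/mL — I
Gentamicin: 0.25 μg/mL is = 0.25 μg/mL → Intermediate
Meropenem (0.03 μg/mL) ≤ 0.12 μg/mL → susceptible
Clarithromycin 256 μg/mL: ≥ 64 μg/mL ⇒ R
Daptomycin: 16 μg/mL is in 8–16 μg/mL ⇒ I
Tigecycline (2 μg/mL) ≤ 2 μg/mL ⇒ susceptible
Cefepime 1 μg/mL: in 1–2 μg/mL ⇒ intermediate
Clindamycin 2 μg/mL: = 2 μg/mL ⇒ I
Nitrofurantoin: 0.25 μg/mL is ≤ 0.25 μg/mL — Susceptible
Intermediate: 5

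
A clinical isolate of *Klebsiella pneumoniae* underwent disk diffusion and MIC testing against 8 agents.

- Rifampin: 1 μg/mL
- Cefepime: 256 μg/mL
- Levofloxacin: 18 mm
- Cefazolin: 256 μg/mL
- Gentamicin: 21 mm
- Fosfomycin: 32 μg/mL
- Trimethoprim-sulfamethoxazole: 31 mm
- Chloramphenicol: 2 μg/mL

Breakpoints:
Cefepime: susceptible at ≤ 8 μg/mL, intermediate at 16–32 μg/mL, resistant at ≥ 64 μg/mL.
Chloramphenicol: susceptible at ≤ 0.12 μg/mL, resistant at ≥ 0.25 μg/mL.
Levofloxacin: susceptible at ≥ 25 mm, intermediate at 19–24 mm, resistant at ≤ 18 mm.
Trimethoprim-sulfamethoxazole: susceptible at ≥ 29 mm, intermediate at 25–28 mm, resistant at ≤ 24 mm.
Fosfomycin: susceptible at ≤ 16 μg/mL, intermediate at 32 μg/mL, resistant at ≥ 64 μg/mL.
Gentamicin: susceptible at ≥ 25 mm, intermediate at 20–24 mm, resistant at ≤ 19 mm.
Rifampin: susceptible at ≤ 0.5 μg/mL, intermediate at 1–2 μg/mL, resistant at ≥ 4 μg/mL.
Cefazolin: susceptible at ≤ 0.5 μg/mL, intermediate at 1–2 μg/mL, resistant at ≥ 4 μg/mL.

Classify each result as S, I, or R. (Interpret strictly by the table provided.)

Rifampin: 1 μg/mL is in 1–2 μg/mL ⇒ intermediate
Cefepime 256 μg/mL: ≥ 64 μg/mL → Resistant
Levofloxacin 18 mm: ≤ 18 mm ⇒ R
Cefazolin: 256 μg/mL is ≥ 4 μg/mL ⇒ resistant
Gentamicin 21 mm: in 20–24 mm ⇒ I
Fosfomycin: 32 μg/mL is = 32 μg/mL → I
Trimethoprim-sulfamethoxazole (31 mm) ≥ 29 mm — susceptible
Chloramphenicol 2 μg/mL: ≥ 0.25 μg/mL — R

I, R, R, R, I, I, S, R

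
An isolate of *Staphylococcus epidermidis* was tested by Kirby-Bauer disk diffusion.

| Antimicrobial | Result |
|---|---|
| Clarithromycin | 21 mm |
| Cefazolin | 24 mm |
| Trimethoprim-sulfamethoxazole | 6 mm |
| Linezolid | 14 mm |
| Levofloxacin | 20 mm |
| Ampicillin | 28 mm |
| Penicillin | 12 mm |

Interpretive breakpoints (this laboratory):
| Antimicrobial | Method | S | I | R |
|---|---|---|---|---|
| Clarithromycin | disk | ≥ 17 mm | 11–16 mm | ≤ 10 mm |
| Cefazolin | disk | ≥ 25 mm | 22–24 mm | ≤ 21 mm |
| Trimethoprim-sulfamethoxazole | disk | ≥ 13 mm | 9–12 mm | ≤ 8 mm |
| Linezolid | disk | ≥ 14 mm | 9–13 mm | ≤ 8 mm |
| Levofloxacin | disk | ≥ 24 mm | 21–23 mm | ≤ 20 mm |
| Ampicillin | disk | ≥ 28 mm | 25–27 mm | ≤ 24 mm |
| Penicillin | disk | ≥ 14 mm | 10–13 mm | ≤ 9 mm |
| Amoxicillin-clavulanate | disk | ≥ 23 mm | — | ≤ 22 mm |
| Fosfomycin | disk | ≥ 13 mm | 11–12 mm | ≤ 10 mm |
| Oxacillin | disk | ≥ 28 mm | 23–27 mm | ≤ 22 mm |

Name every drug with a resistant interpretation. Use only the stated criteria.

Clarithromycin (21 mm) ≥ 17 mm — Susceptible
Cefazolin (24 mm) in 22–24 mm — intermediate
Trimethoprim-sulfamethoxazole: 6 mm is ≤ 8 mm → Resistant
Linezolid 14 mm: ≥ 14 mm — Susceptible
Levofloxacin: 20 mm is ≤ 20 mm → R
Ampicillin: 28 mm is ≥ 28 mm ⇒ susceptible
Penicillin 12 mm: in 10–13 mm → intermediate

trimethoprim-sulfamethoxazole, levofloxacin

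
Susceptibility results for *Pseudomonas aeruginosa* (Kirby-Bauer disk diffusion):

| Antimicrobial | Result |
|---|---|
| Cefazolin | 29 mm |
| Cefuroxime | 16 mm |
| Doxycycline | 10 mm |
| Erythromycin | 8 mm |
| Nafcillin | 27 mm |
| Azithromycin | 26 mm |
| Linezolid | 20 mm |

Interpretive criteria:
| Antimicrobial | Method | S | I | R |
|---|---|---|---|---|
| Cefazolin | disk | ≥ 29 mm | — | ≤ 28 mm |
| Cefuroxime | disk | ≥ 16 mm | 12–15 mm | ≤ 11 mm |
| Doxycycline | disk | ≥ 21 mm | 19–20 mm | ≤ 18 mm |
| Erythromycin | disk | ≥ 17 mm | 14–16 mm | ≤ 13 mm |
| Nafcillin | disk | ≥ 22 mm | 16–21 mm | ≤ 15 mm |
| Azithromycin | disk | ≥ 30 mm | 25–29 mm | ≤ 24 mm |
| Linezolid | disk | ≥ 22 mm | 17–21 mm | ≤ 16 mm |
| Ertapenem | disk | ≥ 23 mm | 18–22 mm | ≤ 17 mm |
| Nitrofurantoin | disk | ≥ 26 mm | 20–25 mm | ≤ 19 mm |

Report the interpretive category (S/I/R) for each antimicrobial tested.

Cefazolin (29 mm) ≥ 29 mm ⇒ susceptible
Cefuroxime 16 mm: ≥ 16 mm — Susceptible
Doxycycline 10 mm: ≤ 18 mm — resistant
Erythromycin (8 mm) ≤ 13 mm ⇒ resistant
Nafcillin 27 mm: ≥ 22 mm → Susceptible
Azithromycin 26 mm: in 25–29 mm → intermediate
Linezolid: 20 mm is in 17–21 mm — I

S, S, R, R, S, I, I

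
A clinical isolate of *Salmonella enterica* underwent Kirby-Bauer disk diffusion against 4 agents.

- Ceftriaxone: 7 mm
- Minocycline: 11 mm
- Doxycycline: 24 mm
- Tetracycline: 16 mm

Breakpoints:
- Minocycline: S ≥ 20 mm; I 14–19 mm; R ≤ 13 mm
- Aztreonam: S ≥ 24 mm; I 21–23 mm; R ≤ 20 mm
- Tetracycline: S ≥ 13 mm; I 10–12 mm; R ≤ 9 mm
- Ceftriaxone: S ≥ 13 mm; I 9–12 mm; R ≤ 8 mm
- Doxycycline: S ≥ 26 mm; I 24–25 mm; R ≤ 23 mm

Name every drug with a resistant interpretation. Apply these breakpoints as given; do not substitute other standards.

Ceftriaxone: 7 mm is ≤ 8 mm ⇒ R
Minocycline: 11 mm is ≤ 13 mm — Resistant
Doxycycline: 24 mm is in 24–25 mm → Intermediate
Tetracycline: 16 mm is ≥ 13 mm — susceptible

ceftriaxone, minocycline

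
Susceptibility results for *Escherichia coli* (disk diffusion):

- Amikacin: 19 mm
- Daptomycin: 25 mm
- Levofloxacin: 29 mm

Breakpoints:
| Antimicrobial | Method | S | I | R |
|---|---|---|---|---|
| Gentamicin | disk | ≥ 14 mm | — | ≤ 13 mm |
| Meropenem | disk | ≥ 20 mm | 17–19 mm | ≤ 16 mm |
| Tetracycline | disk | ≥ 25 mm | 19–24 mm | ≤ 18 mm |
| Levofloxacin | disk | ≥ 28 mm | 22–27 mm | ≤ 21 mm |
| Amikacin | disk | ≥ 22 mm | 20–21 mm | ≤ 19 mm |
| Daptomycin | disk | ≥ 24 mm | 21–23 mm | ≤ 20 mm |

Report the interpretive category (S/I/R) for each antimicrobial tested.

R, S, S

Amikacin (19 mm) ≤ 19 mm — resistant
Daptomycin: 25 mm is ≥ 24 mm — susceptible
Levofloxacin (29 mm) ≥ 28 mm → Susceptible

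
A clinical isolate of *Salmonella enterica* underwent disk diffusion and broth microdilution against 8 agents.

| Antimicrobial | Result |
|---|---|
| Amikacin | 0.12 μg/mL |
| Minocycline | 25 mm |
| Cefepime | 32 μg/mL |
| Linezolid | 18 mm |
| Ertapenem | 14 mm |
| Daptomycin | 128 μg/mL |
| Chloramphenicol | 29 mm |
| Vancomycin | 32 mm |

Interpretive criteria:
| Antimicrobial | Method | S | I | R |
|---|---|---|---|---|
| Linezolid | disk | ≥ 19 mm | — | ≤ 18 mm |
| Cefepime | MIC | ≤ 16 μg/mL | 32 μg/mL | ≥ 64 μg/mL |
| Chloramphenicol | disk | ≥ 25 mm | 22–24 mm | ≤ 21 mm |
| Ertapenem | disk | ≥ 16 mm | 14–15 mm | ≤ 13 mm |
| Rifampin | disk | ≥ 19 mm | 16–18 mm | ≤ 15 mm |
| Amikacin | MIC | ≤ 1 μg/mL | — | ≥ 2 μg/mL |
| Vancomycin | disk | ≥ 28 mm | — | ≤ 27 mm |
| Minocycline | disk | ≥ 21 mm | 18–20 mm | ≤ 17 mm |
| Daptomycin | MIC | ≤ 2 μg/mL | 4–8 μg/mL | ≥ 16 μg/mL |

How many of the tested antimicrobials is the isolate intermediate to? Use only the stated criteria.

Amikacin: 0.12 μg/mL is ≤ 1 μg/mL — Susceptible
Minocycline: 25 mm is ≥ 21 mm ⇒ Susceptible
Cefepime 32 μg/mL: = 32 μg/mL → I
Linezolid: 18 mm is ≤ 18 mm → Resistant
Ertapenem: 14 mm is in 14–15 mm ⇒ I
Daptomycin (128 μg/mL) ≥ 16 μg/mL — R
Chloramphenicol 29 mm: ≥ 25 mm — Susceptible
Vancomycin 32 mm: ≥ 28 mm → S
Intermediate: 2

2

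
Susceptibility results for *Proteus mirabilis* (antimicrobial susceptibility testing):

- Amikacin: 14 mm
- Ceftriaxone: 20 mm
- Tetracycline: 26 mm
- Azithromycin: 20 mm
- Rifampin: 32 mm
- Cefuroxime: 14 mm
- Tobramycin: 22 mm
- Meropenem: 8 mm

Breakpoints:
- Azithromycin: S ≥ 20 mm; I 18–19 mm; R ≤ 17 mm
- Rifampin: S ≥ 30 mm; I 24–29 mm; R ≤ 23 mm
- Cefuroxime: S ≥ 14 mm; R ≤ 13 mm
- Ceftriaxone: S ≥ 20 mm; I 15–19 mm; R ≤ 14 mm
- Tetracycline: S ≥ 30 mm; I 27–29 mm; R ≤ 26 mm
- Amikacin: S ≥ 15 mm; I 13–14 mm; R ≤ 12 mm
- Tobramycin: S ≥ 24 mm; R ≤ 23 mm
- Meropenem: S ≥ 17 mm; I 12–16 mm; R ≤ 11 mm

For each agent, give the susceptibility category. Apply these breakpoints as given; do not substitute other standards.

I, S, R, S, S, S, R, R

Amikacin (14 mm) in 13–14 mm → Intermediate
Ceftriaxone: 20 mm is ≥ 20 mm → Susceptible
Tetracycline 26 mm: ≤ 26 mm — R
Azithromycin 20 mm: ≥ 20 mm ⇒ S
Rifampin: 32 mm is ≥ 30 mm → Susceptible
Cefuroxime 14 mm: ≥ 14 mm ⇒ S
Tobramycin (22 mm) ≤ 23 mm → resistant
Meropenem (8 mm) ≤ 11 mm → Resistant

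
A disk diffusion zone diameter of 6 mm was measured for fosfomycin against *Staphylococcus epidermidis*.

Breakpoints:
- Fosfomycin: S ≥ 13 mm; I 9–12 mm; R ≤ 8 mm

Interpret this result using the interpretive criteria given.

Fosfomycin (6 mm) ≤ 8 mm — resistant

R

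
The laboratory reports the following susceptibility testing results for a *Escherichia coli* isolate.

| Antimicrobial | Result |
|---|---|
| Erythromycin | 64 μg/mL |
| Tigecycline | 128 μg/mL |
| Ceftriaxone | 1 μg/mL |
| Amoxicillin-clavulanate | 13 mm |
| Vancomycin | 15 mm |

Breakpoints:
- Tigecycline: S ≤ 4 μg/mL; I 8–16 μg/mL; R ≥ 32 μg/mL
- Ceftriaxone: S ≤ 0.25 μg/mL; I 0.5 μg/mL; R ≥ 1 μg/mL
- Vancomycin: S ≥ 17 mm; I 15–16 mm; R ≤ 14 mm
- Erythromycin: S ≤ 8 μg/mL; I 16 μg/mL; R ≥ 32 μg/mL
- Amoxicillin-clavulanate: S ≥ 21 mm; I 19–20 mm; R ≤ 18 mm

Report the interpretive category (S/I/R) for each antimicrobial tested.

Erythromycin (64 μg/mL) ≥ 32 μg/mL → resistant
Tigecycline: 128 μg/mL is ≥ 32 μg/mL → Resistant
Ceftriaxone 1 μg/mL: ≥ 1 μg/mL → Resistant
Amoxicillin-clavulanate (13 mm) ≤ 18 mm ⇒ resistant
Vancomycin 15 mm: in 15–16 mm ⇒ Intermediate

R, R, R, R, I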